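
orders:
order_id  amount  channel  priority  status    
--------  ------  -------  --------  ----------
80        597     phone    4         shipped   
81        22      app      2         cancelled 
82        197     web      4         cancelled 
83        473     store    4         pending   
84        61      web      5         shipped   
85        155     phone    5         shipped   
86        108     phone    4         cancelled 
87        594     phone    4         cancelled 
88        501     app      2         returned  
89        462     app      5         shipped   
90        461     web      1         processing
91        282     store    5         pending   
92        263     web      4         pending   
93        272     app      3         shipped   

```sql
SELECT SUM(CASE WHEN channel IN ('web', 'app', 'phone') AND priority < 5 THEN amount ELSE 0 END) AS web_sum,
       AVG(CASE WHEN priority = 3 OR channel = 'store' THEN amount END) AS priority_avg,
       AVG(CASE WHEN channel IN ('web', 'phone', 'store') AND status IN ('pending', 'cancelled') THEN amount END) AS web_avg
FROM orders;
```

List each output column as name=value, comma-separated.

[web_sum: channel IN ('web', 'app', 'phone') AND priority < 5]
order_id=80: ✓ → 597
order_id=81: ✓ → 22
order_id=82: ✓ → 197
order_id=83: ✗
order_id=84: ✗
order_id=85: ✗
order_id=86: ✓ → 108
order_id=87: ✓ → 594
order_id=88: ✓ → 501
order_id=89: ✗
order_id=90: ✓ → 461
order_id=91: ✗
order_id=92: ✓ → 263
order_id=93: ✓ → 272
web_sum = 597 + 22 + 197 + 108 + 594 + 501 + 461 + 263 + 272 = 3015
—
[priority_avg: priority = 3 OR channel = 'store']
order_id=80: ✗
order_id=81: ✗
order_id=82: ✗
order_id=83: ✓ → 473
order_id=84: ✗
order_id=85: ✗
order_id=86: ✗
order_id=87: ✗
order_id=88: ✗
order_id=89: ✗
order_id=90: ✗
order_id=91: ✓ → 282
order_id=92: ✗
order_id=93: ✓ → 272
priority_avg = (473 + 282 + 272) / 3 = 342.3333333333
—
[web_avg: channel IN ('web', 'phone', 'store') AND status IN ('pending', 'cancelled')]
order_id=80: ✗
order_id=81: ✗
order_id=82: ✓ → 197
order_id=83: ✓ → 473
order_id=84: ✗
order_id=85: ✗
order_id=86: ✓ → 108
order_id=87: ✓ → 594
order_id=88: ✗
order_id=89: ✗
order_id=90: ✗
order_id=91: ✓ → 282
order_id=92: ✓ → 263
order_id=93: ✗
web_avg = (197 + 473 + 108 + 594 + 282 + 263) / 6 = 319.5

web_sum=3015, priority_avg=342.3333333333, web_avg=319.5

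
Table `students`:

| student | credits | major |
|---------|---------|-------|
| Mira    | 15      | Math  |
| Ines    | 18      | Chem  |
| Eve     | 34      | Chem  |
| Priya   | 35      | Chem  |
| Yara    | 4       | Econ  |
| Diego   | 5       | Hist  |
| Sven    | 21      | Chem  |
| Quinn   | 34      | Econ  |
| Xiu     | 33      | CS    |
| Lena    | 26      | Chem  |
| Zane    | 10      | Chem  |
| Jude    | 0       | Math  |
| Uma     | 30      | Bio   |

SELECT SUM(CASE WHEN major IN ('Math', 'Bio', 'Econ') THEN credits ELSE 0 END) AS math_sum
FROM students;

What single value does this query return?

student=Mira: ✓ → 15
student=Ines: ✗
student=Eve: ✗
student=Priya: ✗
student=Yara: ✓ → 4
student=Diego: ✗
student=Sven: ✗
student=Quinn: ✓ → 34
student=Xiu: ✗
student=Lena: ✗
student=Zane: ✗
student=Jude: ✓ → 0
student=Uma: ✓ → 30
math_sum = 15 + 4 + 34 + 30 = 83

83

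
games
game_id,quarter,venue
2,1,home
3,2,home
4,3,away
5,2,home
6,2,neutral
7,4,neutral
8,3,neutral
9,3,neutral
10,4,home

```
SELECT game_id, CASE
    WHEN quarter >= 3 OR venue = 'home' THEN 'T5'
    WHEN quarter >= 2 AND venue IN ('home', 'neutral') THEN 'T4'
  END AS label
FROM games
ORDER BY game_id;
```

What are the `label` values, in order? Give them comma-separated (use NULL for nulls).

T5, T5, T5, T5, T4, T5, T5, T5, T5

game_id=2: quarter >= 3 OR venue = 'home' → T5
game_id=3: quarter >= 3 OR venue = 'home' → T5
game_id=4: quarter >= 3 OR venue = 'home' → T5
game_id=5: quarter >= 3 OR venue = 'home' → T5
game_id=6: quarter >= 2 AND venue IN ('home', 'neutral') → T4
game_id=7: quarter >= 3 OR venue = 'home' → T5
game_id=8: quarter >= 3 OR venue = 'home' → T5
game_id=9: quarter >= 3 OR venue = 'home' → T5
game_id=10: quarter >= 3 OR venue = 'home' → T5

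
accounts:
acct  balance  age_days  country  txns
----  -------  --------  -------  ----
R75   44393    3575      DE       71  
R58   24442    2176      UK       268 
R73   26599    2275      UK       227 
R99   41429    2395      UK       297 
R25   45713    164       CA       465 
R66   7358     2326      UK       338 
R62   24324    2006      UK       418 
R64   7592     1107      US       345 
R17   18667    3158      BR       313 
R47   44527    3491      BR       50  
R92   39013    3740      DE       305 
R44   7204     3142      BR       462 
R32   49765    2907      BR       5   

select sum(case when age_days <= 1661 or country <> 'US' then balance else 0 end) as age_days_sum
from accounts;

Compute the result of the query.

381026

acct=R75: ✓ → 44393
acct=R58: ✓ → 24442
acct=R73: ✓ → 26599
acct=R99: ✓ → 41429
acct=R25: ✓ → 45713
acct=R66: ✓ → 7358
acct=R62: ✓ → 24324
acct=R64: ✓ → 7592
acct=R17: ✓ → 18667
acct=R47: ✓ → 44527
acct=R92: ✓ → 39013
acct=R44: ✓ → 7204
acct=R32: ✓ → 49765
age_days_sum = 44393 + 24442 + 26599 + 41429 + 45713 + 7358 + 24324 + 7592 + 18667 + 44527 + 39013 + 7204 + 49765 = 381026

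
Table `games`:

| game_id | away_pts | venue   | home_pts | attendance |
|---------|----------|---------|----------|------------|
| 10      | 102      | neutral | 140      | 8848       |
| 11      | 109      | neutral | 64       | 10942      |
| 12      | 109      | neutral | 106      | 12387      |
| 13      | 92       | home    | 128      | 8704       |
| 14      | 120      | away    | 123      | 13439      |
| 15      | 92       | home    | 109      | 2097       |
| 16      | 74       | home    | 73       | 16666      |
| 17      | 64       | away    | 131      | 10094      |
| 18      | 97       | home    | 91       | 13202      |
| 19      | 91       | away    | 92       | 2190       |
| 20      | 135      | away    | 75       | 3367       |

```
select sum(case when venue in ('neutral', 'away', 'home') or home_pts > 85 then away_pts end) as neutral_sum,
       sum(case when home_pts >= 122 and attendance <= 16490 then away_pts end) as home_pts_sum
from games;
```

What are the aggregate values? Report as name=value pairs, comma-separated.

[neutral_sum: venue in ('neutral', 'away', 'home') or home_pts > 85]
game_id=10: ✓ → 102
game_id=11: ✓ → 109
game_id=12: ✓ → 109
game_id=13: ✓ → 92
game_id=14: ✓ → 120
game_id=15: ✓ → 92
game_id=16: ✓ → 74
game_id=17: ✓ → 64
game_id=18: ✓ → 97
game_id=19: ✓ → 91
game_id=20: ✓ → 135
neutral_sum = 102 + 109 + 109 + 92 + 120 + 92 + 74 + 64 + 97 + 91 + 135 = 1085
—
[home_pts_sum: home_pts >= 122 and attendance <= 16490]
game_id=10: ✓ → 102
game_id=11: ✗
game_id=12: ✗
game_id=13: ✓ → 92
game_id=14: ✓ → 120
game_id=15: ✗
game_id=16: ✗
game_id=17: ✓ → 64
game_id=18: ✗
game_id=19: ✗
game_id=20: ✗
home_pts_sum = 102 + 92 + 120 + 64 = 378

neutral_sum=1085, home_pts_sum=378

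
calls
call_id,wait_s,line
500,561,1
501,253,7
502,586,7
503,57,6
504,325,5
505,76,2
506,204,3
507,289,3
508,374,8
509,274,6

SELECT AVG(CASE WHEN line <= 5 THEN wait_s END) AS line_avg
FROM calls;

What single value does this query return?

call_id=500: ✓ → 561
call_id=501: ✗
call_id=502: ✗
call_id=503: ✗
call_id=504: ✓ → 325
call_id=505: ✓ → 76
call_id=506: ✓ → 204
call_id=507: ✓ → 289
call_id=508: ✗
call_id=509: ✗
line_avg = (561 + 325 + 76 + 204 + 289) / 5 = 291

291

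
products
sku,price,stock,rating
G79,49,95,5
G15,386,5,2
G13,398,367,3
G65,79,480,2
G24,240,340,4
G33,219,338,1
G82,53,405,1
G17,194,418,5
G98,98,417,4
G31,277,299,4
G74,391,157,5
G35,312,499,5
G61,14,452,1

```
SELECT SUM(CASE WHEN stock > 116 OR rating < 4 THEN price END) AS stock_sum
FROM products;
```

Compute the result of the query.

2661

sku=G79: ✗
sku=G15: ✓ → 386
sku=G13: ✓ → 398
sku=G65: ✓ → 79
sku=G24: ✓ → 240
sku=G33: ✓ → 219
sku=G82: ✓ → 53
sku=G17: ✓ → 194
sku=G98: ✓ → 98
sku=G31: ✓ → 277
sku=G74: ✓ → 391
sku=G35: ✓ → 312
sku=G61: ✓ → 14
stock_sum = 386 + 398 + 79 + 240 + 219 + 53 + 194 + 98 + 277 + 391 + 312 + 14 = 2661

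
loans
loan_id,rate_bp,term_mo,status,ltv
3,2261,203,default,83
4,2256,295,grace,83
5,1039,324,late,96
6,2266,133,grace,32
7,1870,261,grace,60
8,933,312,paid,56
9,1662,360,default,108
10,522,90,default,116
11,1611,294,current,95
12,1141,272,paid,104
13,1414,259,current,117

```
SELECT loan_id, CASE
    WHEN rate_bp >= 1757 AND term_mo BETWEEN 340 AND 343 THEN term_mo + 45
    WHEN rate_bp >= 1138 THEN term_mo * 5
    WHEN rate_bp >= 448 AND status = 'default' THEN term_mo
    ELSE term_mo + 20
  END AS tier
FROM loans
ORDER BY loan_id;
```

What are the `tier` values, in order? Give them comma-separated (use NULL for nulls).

loan_id=3: rate_bp >= 1138 → 1015
loan_id=4: rate_bp >= 1138 → 1475
loan_id=5: ELSE → 344
loan_id=6: rate_bp >= 1138 → 665
loan_id=7: rate_bp >= 1138 → 1305
loan_id=8: ELSE → 332
loan_id=9: rate_bp >= 1138 → 1800
loan_id=10: rate_bp >= 448 AND status = 'default' → 90
loan_id=11: rate_bp >= 1138 → 1470
loan_id=12: rate_bp >= 1138 → 1360
loan_id=13: rate_bp >= 1138 → 1295

1015, 1475, 344, 665, 1305, 332, 1800, 90, 1470, 1360, 1295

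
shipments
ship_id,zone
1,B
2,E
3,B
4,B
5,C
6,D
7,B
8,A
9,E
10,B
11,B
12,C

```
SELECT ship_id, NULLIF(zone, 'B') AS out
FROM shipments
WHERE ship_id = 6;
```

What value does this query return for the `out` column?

ship_id = 6: zone=D.
zone=D vs B: differ → D

D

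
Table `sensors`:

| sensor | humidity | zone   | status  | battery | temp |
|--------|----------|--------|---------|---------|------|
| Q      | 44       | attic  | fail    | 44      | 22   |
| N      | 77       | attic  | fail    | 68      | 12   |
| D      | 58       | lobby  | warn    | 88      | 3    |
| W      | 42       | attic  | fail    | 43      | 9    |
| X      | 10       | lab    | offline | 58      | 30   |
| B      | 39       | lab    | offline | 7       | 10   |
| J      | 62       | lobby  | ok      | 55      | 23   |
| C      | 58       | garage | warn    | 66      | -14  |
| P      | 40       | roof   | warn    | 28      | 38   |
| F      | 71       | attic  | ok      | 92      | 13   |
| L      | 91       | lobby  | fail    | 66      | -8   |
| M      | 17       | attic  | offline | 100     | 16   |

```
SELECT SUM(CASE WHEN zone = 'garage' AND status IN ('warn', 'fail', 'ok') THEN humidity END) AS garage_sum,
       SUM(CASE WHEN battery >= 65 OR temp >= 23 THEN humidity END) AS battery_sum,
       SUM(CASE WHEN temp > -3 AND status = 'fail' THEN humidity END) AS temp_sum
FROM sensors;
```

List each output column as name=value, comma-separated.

[garage_sum: zone = 'garage' AND status IN ('warn', 'fail', 'ok')]
sensor=Q: ✗
sensor=N: ✗
sensor=D: ✗
sensor=W: ✗
sensor=X: ✗
sensor=B: ✗
sensor=J: ✗
sensor=C: ✓ → 58
sensor=P: ✗
sensor=F: ✗
sensor=L: ✗
sensor=M: ✗
garage_sum = 58
—
[battery_sum: battery >= 65 OR temp >= 23]
sensor=Q: ✗
sensor=N: ✓ → 77
sensor=D: ✓ → 58
sensor=W: ✗
sensor=X: ✓ → 10
sensor=B: ✗
sensor=J: ✓ → 62
sensor=C: ✓ → 58
sensor=P: ✓ → 40
sensor=F: ✓ → 71
sensor=L: ✓ → 91
sensor=M: ✓ → 17
battery_sum = 77 + 58 + 10 + 62 + 58 + 40 + 71 + 91 + 17 = 484
—
[temp_sum: temp > -3 AND status = 'fail']
sensor=Q: ✓ → 44
sensor=N: ✓ → 77
sensor=D: ✗
sensor=W: ✓ → 42
sensor=X: ✗
sensor=B: ✗
sensor=J: ✗
sensor=C: ✗
sensor=P: ✗
sensor=F: ✗
sensor=L: ✗
sensor=M: ✗
temp_sum = 44 + 77 + 42 = 163

garage_sum=58, battery_sum=484, temp_sum=163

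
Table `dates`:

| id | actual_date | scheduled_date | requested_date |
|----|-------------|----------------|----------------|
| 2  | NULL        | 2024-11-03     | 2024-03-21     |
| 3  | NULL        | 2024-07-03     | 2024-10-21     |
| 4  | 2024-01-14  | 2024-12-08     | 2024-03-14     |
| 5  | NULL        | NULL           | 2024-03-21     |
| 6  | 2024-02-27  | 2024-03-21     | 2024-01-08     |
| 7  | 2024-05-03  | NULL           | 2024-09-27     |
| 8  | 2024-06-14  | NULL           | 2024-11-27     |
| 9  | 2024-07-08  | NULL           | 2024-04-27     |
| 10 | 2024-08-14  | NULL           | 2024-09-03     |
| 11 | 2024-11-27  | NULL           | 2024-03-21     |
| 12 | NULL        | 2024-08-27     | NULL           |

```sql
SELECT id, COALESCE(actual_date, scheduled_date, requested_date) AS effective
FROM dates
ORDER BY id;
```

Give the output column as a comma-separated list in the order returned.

2024-11-03, 2024-07-03, 2024-01-14, 2024-03-21, 2024-02-27, 2024-05-03, 2024-06-14, 2024-07-08, 2024-08-14, 2024-11-27, 2024-08-27

id=2: actual_date=NULL, scheduled_date=2024-11-03 → 2024-11-03
id=3: actual_date=NULL, scheduled_date=2024-07-03 → 2024-07-03
id=4: actual_date=2024-01-14 → 2024-01-14
id=5: actual_date=NULL, scheduled_date=NULL, requested_date=2024-03-21 → 2024-03-21
id=6: actual_date=2024-02-27 → 2024-02-27
id=7: actual_date=2024-05-03 → 2024-05-03
id=8: actual_date=2024-06-14 → 2024-06-14
id=9: actual_date=2024-07-08 → 2024-07-08
id=10: actual_date=2024-08-14 → 2024-08-14
id=11: actual_date=2024-11-27 → 2024-11-27
id=12: actual_date=NULL, scheduled_date=2024-08-27 → 2024-08-27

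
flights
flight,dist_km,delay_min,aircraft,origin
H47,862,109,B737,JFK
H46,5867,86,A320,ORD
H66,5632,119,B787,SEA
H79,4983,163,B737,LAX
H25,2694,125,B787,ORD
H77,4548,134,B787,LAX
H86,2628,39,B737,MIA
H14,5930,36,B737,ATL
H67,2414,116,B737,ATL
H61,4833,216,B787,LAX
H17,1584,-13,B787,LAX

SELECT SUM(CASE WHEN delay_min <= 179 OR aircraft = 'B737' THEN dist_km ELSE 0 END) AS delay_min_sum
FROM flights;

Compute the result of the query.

37142

flight=H47: ✓ → 862
flight=H46: ✓ → 5867
flight=H66: ✓ → 5632
flight=H79: ✓ → 4983
flight=H25: ✓ → 2694
flight=H77: ✓ → 4548
flight=H86: ✓ → 2628
flight=H14: ✓ → 5930
flight=H67: ✓ → 2414
flight=H61: ✗
flight=H17: ✓ → 1584
delay_min_sum = 862 + 5867 + 5632 + 4983 + 2694 + 4548 + 2628 + 5930 + 2414 + 1584 = 37142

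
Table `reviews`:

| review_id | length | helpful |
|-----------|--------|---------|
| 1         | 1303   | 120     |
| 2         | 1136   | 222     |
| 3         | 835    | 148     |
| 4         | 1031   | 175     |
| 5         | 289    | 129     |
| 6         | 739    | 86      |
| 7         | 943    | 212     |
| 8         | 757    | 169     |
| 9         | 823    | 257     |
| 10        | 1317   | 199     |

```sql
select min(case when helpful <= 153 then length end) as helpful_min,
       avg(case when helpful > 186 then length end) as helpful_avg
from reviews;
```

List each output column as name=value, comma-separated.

[helpful_min: helpful <= 153]
review_id=1: ✓ → 1303
review_id=2: ✗
review_id=3: ✓ → 835
review_id=4: ✗
review_id=5: ✓ → 289
review_id=6: ✓ → 739
review_id=7: ✗
review_id=8: ✗
review_id=9: ✗
review_id=10: ✗
helpful_min = MIN(1303, 835, 289, 739) = 289
—
[helpful_avg: helpful > 186]
review_id=1: ✗
review_id=2: ✓ → 1136
review_id=3: ✗
review_id=4: ✗
review_id=5: ✗
review_id=6: ✗
review_id=7: ✓ → 943
review_id=8: ✗
review_id=9: ✓ → 823
review_id=10: ✓ → 1317
helpful_avg = (1136 + 943 + 823 + 1317) / 4 = 1054.75

helpful_min=289, helpful_avg=1054.75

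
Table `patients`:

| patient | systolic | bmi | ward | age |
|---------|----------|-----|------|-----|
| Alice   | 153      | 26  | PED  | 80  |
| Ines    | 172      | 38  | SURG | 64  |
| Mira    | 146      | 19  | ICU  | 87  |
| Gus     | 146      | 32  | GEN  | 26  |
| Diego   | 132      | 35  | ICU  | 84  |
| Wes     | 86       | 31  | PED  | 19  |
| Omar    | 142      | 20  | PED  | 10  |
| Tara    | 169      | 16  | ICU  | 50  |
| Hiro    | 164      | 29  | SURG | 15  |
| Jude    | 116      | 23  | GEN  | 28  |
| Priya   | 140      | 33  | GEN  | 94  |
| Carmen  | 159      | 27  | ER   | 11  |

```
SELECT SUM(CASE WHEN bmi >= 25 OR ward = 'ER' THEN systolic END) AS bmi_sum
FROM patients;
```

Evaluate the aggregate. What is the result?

1152

patient=Alice: ✓ → 153
patient=Ines: ✓ → 172
patient=Mira: ✗
patient=Gus: ✓ → 146
patient=Diego: ✓ → 132
patient=Wes: ✓ → 86
patient=Omar: ✗
patient=Tara: ✗
patient=Hiro: ✓ → 164
patient=Jude: ✗
patient=Priya: ✓ → 140
patient=Carmen: ✓ → 159
bmi_sum = 153 + 172 + 146 + 132 + 86 + 164 + 140 + 159 = 1152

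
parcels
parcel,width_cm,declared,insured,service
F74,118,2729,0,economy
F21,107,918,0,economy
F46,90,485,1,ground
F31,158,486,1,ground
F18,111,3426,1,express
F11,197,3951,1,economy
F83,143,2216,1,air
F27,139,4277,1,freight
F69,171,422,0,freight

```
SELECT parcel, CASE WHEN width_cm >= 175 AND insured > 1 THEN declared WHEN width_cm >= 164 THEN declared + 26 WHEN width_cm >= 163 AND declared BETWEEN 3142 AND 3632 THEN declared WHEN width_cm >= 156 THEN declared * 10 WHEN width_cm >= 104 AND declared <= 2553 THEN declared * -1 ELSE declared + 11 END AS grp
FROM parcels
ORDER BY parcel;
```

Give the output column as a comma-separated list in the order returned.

3977, 3437, -918, 4288, 4860, 496, 448, 2740, -2216

parcel=F11: width_cm >= 164 → 3977
parcel=F18: ELSE → 3437
parcel=F21: width_cm >= 104 AND declared <= 2553 → -918
parcel=F27: ELSE → 4288
parcel=F31: width_cm >= 156 → 4860
parcel=F46: ELSE → 496
parcel=F69: width_cm >= 164 → 448
parcel=F74: ELSE → 2740
parcel=F83: width_cm >= 104 AND declared <= 2553 → -2216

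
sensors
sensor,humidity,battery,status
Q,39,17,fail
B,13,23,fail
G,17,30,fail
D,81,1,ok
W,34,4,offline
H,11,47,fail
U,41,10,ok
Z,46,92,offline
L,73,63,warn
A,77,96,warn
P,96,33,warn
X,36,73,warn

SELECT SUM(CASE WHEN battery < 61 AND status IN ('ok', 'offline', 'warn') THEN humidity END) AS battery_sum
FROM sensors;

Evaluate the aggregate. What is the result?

252

sensor=Q: ✗
sensor=B: ✗
sensor=G: ✗
sensor=D: ✓ → 81
sensor=W: ✓ → 34
sensor=H: ✗
sensor=U: ✓ → 41
sensor=Z: ✗
sensor=L: ✗
sensor=A: ✗
sensor=P: ✓ → 96
sensor=X: ✗
battery_sum = 81 + 34 + 41 + 96 = 252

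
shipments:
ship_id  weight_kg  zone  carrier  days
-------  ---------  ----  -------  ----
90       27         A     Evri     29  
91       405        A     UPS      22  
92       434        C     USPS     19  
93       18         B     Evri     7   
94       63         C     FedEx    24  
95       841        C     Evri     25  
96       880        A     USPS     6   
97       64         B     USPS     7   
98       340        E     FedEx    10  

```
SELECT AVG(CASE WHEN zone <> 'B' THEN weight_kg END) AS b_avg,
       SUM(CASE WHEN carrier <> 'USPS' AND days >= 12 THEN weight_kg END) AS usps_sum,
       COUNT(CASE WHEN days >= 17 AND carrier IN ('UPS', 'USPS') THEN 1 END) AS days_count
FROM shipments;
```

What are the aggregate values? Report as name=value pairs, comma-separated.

b_avg=427.1428571429, usps_sum=1336, days_count=2

[b_avg: zone <> 'B']
ship_id=90: ✓ → 27
ship_id=91: ✓ → 405
ship_id=92: ✓ → 434
ship_id=93: ✗
ship_id=94: ✓ → 63
ship_id=95: ✓ → 841
ship_id=96: ✓ → 880
ship_id=97: ✗
ship_id=98: ✓ → 340
b_avg = (27 + 405 + 434 + 63 + 841 + 880 + 340) / 7 = 427.1428571429
—
[usps_sum: carrier <> 'USPS' AND days >= 12]
ship_id=90: ✓ → 27
ship_id=91: ✓ → 405
ship_id=92: ✗
ship_id=93: ✗
ship_id=94: ✓ → 63
ship_id=95: ✓ → 841
ship_id=96: ✗
ship_id=97: ✗
ship_id=98: ✗
usps_sum = 27 + 405 + 63 + 841 = 1336
—
[days_count: days >= 17 AND carrier IN ('UPS', 'USPS')]
ship_id=90: ✗
ship_id=91: ✓ → 1
ship_id=92: ✓ → 1
ship_id=93: ✗
ship_id=94: ✗
ship_id=95: ✗
ship_id=96: ✗
ship_id=97: ✗
ship_id=98: ✗
days_count = COUNT(1, 1) = 2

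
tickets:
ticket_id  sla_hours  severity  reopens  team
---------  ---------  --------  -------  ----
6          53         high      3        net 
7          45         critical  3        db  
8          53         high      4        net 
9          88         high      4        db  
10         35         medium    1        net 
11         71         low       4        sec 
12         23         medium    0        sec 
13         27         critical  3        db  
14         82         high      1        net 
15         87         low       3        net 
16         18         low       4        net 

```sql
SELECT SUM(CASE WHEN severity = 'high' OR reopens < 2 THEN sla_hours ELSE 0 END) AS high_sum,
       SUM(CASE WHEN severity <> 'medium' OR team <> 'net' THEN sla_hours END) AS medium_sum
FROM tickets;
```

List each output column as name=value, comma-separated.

[high_sum: severity = 'high' OR reopens < 2]
ticket_id=6: ✓ → 53
ticket_id=7: ✗
ticket_id=8: ✓ → 53
ticket_id=9: ✓ → 88
ticket_id=10: ✓ → 35
ticket_id=11: ✗
ticket_id=12: ✓ → 23
ticket_id=13: ✗
ticket_id=14: ✓ → 82
ticket_id=15: ✗
ticket_id=16: ✗
high_sum = 53 + 53 + 88 + 35 + 23 + 82 = 334
—
[medium_sum: severity <> 'medium' OR team <> 'net']
ticket_id=6: ✓ → 53
ticket_id=7: ✓ → 45
ticket_id=8: ✓ → 53
ticket_id=9: ✓ → 88
ticket_id=10: ✗
ticket_id=11: ✓ → 71
ticket_id=12: ✓ → 23
ticket_id=13: ✓ → 27
ticket_id=14: ✓ → 82
ticket_id=15: ✓ → 87
ticket_id=16: ✓ → 18
medium_sum = 53 + 45 + 53 + 88 + 71 + 23 + 27 + 82 + 87 + 18 = 547

high_sum=334, medium_sum=547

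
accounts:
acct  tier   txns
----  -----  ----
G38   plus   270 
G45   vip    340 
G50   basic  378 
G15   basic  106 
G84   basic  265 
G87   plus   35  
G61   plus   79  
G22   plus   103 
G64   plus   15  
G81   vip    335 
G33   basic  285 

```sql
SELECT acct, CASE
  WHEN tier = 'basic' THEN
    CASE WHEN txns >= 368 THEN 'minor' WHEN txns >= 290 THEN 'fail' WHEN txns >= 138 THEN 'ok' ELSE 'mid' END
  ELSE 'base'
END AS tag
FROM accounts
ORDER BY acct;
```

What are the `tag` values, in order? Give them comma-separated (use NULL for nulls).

mid, base, ok, base, base, minor, base, base, base, ok, base

acct=G15: tier='basic' → inner[ELSE] → mid
acct=G22: tier='plus' → outer ELSE → base
acct=G33: tier='basic' → inner[txns >= 138] → ok
acct=G38: tier='plus' → outer ELSE → base
acct=G45: tier='vip' → outer ELSE → base
acct=G50: tier='basic' → inner[txns >= 368] → minor
acct=G61: tier='plus' → outer ELSE → base
acct=G64: tier='plus' → outer ELSE → base
acct=G81: tier='vip' → outer ELSE → base
acct=G84: tier='basic' → inner[txns >= 138] → ok
acct=G87: tier='plus' → outer ELSE → base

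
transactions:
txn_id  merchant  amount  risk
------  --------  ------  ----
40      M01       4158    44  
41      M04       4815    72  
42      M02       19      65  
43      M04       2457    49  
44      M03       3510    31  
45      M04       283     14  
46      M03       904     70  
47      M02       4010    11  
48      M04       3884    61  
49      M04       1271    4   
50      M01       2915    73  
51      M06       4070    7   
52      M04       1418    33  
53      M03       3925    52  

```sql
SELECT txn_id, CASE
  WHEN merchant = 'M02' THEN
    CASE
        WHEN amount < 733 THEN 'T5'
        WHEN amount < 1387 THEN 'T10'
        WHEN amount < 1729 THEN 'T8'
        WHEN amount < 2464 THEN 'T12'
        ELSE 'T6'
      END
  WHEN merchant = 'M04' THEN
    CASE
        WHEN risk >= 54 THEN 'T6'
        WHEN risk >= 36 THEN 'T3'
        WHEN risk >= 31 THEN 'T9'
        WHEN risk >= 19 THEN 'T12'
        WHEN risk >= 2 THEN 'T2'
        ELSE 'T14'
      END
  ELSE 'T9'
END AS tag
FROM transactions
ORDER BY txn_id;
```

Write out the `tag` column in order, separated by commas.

txn_id=40: merchant='M01' → outer ELSE → T9
txn_id=41: merchant='M04' → inner[risk >= 54] → T6
txn_id=42: merchant='M02' → inner[amount < 733] → T5
txn_id=43: merchant='M04' → inner[risk >= 36] → T3
txn_id=44: merchant='M03' → outer ELSE → T9
txn_id=45: merchant='M04' → inner[risk >= 2] → T2
txn_id=46: merchant='M03' → outer ELSE → T9
txn_id=47: merchant='M02' → inner[ELSE] → T6
txn_id=48: merchant='M04' → inner[risk >= 54] → T6
txn_id=49: merchant='M04' → inner[risk >= 2] → T2
txn_id=50: merchant='M01' → outer ELSE → T9
txn_id=51: merchant='M06' → outer ELSE → T9
txn_id=52: merchant='M04' → inner[risk >= 31] → T9
txn_id=53: merchant='M03' → outer ELSE → T9

T9, T6, T5, T3, T9, T2, T9, T6, T6, T2, T9, T9, T9, T9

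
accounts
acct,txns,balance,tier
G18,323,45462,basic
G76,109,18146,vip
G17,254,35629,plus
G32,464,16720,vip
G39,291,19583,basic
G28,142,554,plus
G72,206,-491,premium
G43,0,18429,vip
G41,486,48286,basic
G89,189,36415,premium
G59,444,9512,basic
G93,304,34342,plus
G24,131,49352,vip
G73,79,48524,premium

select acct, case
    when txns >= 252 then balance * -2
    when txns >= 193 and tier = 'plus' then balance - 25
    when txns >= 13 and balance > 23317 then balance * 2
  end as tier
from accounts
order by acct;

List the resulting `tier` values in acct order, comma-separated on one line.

-71258, -90924, 98704, NULL, -33440, -39166, -96572, NULL, -19024, NULL, 97048, NULL, 72830, -68684

acct=G17: txns >= 252 → -71258
acct=G18: txns >= 252 → -90924
acct=G24: txns >= 13 and balance > 23317 → 98704
acct=G28: (no match → NULL) → NULL
acct=G32: txns >= 252 → -33440
acct=G39: txns >= 252 → -39166
acct=G41: txns >= 252 → -96572
acct=G43: (no match → NULL) → NULL
acct=G59: txns >= 252 → -19024
acct=G72: (no match → NULL) → NULL
acct=G73: txns >= 13 and balance > 23317 → 97048
acct=G76: (no match → NULL) → NULL
acct=G89: txns >= 13 and balance > 23317 → 72830
acct=G93: txns >= 252 → -68684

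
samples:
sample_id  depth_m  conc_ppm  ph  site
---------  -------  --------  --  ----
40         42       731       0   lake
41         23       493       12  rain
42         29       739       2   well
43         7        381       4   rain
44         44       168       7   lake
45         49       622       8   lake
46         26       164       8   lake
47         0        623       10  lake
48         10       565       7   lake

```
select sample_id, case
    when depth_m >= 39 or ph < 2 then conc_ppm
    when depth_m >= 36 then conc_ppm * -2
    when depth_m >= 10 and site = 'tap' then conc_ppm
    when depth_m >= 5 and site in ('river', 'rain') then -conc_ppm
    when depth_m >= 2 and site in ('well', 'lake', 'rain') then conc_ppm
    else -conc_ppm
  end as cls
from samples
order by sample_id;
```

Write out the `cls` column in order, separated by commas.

731, -493, 739, -381, 168, 622, 164, -623, 565

sample_id=40: depth_m >= 39 or ph < 2 → 731
sample_id=41: depth_m >= 5 and site in ('river', 'rain') → -493
sample_id=42: depth_m >= 2 and site in ('well', 'lake', 'rain') → 739
sample_id=43: depth_m >= 5 and site in ('river', 'rain') → -381
sample_id=44: depth_m >= 39 or ph < 2 → 168
sample_id=45: depth_m >= 39 or ph < 2 → 622
sample_id=46: depth_m >= 2 and site in ('well', 'lake', 'rain') → 164
sample_id=47: ELSE → -623
sample_id=48: depth_m >= 2 and site in ('well', 'lake', 'rain') → 565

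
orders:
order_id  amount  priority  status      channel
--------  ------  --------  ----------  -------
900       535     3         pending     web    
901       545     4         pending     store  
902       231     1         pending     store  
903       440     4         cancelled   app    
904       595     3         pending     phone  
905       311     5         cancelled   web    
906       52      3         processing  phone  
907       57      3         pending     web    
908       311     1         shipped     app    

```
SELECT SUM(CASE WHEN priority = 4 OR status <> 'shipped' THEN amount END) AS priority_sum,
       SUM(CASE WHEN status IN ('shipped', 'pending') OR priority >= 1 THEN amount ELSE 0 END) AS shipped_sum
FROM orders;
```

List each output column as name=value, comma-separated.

[priority_sum: priority = 4 OR status <> 'shipped']
order_id=900: ✓ → 535
order_id=901: ✓ → 545
order_id=902: ✓ → 231
order_id=903: ✓ → 440
order_id=904: ✓ → 595
order_id=905: ✓ → 311
order_id=906: ✓ → 52
order_id=907: ✓ → 57
order_id=908: ✗
priority_sum = 535 + 545 + 231 + 440 + 595 + 311 + 52 + 57 = 2766
—
[shipped_sum: status IN ('shipped', 'pending') OR priority >= 1]
order_id=900: ✓ → 535
order_id=901: ✓ → 545
order_id=902: ✓ → 231
order_id=903: ✓ → 440
order_id=904: ✓ → 595
order_id=905: ✓ → 311
order_id=906: ✓ → 52
order_id=907: ✓ → 57
order_id=908: ✓ → 311
shipped_sum = 535 + 545 + 231 + 440 + 595 + 311 + 52 + 57 + 311 = 3077

priority_sum=2766, shipped_sum=3077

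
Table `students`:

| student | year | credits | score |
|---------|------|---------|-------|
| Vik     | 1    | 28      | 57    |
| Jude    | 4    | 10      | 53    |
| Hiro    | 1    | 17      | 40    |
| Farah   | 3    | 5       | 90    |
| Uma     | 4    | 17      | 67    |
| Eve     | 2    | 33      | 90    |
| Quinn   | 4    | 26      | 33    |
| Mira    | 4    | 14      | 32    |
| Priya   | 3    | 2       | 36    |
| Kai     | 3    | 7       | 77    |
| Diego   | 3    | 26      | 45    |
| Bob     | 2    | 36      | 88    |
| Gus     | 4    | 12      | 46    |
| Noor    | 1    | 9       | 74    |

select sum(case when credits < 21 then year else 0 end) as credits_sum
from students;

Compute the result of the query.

student=Vik: ✗
student=Jude: ✓ → 4
student=Hiro: ✓ → 1
student=Farah: ✓ → 3
student=Uma: ✓ → 4
student=Eve: ✗
student=Quinn: ✗
student=Mira: ✓ → 4
student=Priya: ✓ → 3
student=Kai: ✓ → 3
student=Diego: ✗
student=Bob: ✗
student=Gus: ✓ → 4
student=Noor: ✓ → 1
credits_sum = 4 + 1 + 3 + 4 + 4 + 3 + 3 + 4 + 1 = 27

27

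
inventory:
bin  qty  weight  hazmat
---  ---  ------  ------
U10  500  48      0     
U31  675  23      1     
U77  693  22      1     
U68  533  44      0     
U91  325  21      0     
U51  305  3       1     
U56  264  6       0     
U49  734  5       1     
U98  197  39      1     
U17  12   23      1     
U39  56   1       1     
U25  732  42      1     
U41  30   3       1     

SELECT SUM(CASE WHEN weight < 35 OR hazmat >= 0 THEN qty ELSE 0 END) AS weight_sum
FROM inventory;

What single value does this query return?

bin=U10: ✓ → 500
bin=U31: ✓ → 675
bin=U77: ✓ → 693
bin=U68: ✓ → 533
bin=U91: ✓ → 325
bin=U51: ✓ → 305
bin=U56: ✓ → 264
bin=U49: ✓ → 734
bin=U98: ✓ → 197
bin=U17: ✓ → 12
bin=U39: ✓ → 56
bin=U25: ✓ → 732
bin=U41: ✓ → 30
weight_sum = 500 + 675 + 693 + 533 + 325 + 305 + 264 + 734 + 197 + 12 + 56 + 732 + 30 = 5056

5056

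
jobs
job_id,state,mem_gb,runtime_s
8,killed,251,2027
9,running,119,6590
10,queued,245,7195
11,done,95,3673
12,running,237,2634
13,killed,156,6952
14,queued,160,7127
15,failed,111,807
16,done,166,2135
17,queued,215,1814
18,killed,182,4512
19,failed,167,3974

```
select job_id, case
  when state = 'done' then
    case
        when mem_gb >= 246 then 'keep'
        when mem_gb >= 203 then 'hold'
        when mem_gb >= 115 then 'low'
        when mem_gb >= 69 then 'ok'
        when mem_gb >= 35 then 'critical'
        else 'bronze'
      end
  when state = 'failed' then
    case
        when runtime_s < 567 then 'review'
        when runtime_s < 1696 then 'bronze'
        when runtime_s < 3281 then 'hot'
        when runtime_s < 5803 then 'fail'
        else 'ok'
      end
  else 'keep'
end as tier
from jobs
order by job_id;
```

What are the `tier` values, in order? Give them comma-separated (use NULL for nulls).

keep, keep, keep, ok, keep, keep, keep, bronze, low, keep, keep, fail

job_id=8: state='killed' → outer ELSE → keep
job_id=9: state='running' → outer ELSE → keep
job_id=10: state='queued' → outer ELSE → keep
job_id=11: state='done' → inner[mem_gb >= 69] → ok
job_id=12: state='running' → outer ELSE → keep
job_id=13: state='killed' → outer ELSE → keep
job_id=14: state='queued' → outer ELSE → keep
job_id=15: state='failed' → inner[runtime_s < 1696] → bronze
job_id=16: state='done' → inner[mem_gb >= 115] → low
job_id=17: state='queued' → outer ELSE → keep
job_id=18: state='killed' → outer ELSE → keep
job_id=19: state='failed' → inner[runtime_s < 5803] → fail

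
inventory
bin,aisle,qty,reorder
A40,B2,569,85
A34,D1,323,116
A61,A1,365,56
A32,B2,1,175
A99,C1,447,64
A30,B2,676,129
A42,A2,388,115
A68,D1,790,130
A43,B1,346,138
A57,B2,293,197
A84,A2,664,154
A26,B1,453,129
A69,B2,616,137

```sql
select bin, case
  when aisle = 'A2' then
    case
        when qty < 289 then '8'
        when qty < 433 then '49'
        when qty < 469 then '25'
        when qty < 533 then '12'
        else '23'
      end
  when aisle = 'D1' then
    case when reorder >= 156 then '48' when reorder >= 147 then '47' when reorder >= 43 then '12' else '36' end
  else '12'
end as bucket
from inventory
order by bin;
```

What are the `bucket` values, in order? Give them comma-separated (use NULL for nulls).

12, 12, 12, 12, 12, 49, 12, 12, 12, 12, 12, 23, 12

bin=A26: aisle='B1' → outer ELSE → 12
bin=A30: aisle='B2' → outer ELSE → 12
bin=A32: aisle='B2' → outer ELSE → 12
bin=A34: aisle='D1' → inner[reorder >= 43] → 12
bin=A40: aisle='B2' → outer ELSE → 12
bin=A42: aisle='A2' → inner[qty < 433] → 49
bin=A43: aisle='B1' → outer ELSE → 12
bin=A57: aisle='B2' → outer ELSE → 12
bin=A61: aisle='A1' → outer ELSE → 12
bin=A68: aisle='D1' → inner[reorder >= 43] → 12
bin=A69: aisle='B2' → outer ELSE → 12
bin=A84: aisle='A2' → inner[ELSE] → 23
bin=A99: aisle='C1' → outer ELSE → 12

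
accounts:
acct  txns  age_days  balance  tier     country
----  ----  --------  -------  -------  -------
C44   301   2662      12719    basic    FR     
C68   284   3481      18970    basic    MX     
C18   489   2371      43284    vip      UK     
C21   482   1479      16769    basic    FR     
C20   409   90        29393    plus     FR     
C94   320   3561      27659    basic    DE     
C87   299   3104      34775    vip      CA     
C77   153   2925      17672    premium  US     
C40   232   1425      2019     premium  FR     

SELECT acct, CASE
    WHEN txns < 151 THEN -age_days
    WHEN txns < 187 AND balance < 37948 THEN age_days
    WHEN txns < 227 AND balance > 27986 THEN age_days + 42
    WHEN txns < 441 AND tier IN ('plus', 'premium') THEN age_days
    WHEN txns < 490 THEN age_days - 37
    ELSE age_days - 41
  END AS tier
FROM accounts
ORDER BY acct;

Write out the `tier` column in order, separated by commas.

acct=C18: txns < 490 → 2334
acct=C20: txns < 441 AND tier IN ('plus', 'premium') → 90
acct=C21: txns < 490 → 1442
acct=C40: txns < 441 AND tier IN ('plus', 'premium') → 1425
acct=C44: txns < 490 → 2625
acct=C68: txns < 490 → 3444
acct=C77: txns < 187 AND balance < 37948 → 2925
acct=C87: txns < 490 → 3067
acct=C94: txns < 490 → 3524

2334, 90, 1442, 1425, 2625, 3444, 2925, 3067, 3524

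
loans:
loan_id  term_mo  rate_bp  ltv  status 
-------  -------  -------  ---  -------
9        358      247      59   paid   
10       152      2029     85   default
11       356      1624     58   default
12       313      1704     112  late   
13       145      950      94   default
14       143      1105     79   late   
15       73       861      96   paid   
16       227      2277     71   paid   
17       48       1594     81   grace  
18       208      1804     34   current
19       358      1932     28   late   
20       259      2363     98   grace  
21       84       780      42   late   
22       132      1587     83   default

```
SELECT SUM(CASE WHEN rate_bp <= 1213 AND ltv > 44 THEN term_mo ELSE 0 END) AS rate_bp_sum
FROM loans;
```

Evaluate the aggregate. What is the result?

loan_id=9: ✓ → 358
loan_id=10: ✗
loan_id=11: ✗
loan_id=12: ✗
loan_id=13: ✓ → 145
loan_id=14: ✓ → 143
loan_id=15: ✓ → 73
loan_id=16: ✗
loan_id=17: ✗
loan_id=18: ✗
loan_id=19: ✗
loan_id=20: ✗
loan_id=21: ✗
loan_id=22: ✗
rate_bp_sum = 358 + 145 + 143 + 73 = 719

719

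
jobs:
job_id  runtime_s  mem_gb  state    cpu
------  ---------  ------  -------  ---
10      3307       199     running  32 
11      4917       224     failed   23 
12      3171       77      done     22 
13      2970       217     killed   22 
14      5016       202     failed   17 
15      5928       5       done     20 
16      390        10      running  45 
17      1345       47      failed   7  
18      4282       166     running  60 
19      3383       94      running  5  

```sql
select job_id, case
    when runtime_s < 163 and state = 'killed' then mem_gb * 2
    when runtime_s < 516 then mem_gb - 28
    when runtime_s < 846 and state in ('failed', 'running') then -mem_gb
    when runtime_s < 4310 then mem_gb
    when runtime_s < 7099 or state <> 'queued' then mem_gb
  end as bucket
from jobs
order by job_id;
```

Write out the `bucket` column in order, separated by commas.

199, 224, 77, 217, 202, 5, -18, 47, 166, 94

job_id=10: runtime_s < 4310 → 199
job_id=11: runtime_s < 7099 or state <> 'queued' → 224
job_id=12: runtime_s < 4310 → 77
job_id=13: runtime_s < 4310 → 217
job_id=14: runtime_s < 7099 or state <> 'queued' → 202
job_id=15: runtime_s < 7099 or state <> 'queued' → 5
job_id=16: runtime_s < 516 → -18
job_id=17: runtime_s < 4310 → 47
job_id=18: runtime_s < 4310 → 166
job_id=19: runtime_s < 4310 → 94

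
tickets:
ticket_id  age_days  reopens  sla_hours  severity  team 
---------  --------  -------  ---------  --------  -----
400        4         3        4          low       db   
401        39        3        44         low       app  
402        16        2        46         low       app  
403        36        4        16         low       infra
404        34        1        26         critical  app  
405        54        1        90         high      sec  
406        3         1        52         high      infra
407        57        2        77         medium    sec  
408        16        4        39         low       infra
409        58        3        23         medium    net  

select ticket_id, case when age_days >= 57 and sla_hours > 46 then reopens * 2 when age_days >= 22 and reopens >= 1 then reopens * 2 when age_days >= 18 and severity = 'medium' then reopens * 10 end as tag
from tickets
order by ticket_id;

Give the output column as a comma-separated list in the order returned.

ticket_id=400: (no match → NULL) → NULL
ticket_id=401: age_days >= 22 and reopens >= 1 → 6
ticket_id=402: (no match → NULL) → NULL
ticket_id=403: age_days >= 22 and reopens >= 1 → 8
ticket_id=404: age_days >= 22 and reopens >= 1 → 2
ticket_id=405: age_days >= 22 and reopens >= 1 → 2
ticket_id=406: (no match → NULL) → NULL
ticket_id=407: age_days >= 57 and sla_hours > 46 → 4
ticket_id=408: (no match → NULL) → NULL
ticket_id=409: age_days >= 22 and reopens >= 1 → 6

NULL, 6, NULL, 8, 2, 2, NULL, 4, NULL, 6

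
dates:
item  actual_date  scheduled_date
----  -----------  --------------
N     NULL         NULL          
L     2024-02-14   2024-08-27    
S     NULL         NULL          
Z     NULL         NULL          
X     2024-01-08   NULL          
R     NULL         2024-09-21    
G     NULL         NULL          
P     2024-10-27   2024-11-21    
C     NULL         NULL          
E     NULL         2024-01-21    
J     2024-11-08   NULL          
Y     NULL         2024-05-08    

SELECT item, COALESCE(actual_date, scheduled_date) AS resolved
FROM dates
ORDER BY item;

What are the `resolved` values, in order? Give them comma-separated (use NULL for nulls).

item=C: actual_date=NULL, scheduled_date=NULL (all NULL) → NULL
item=E: actual_date=NULL, scheduled_date=2024-01-21 → 2024-01-21
item=G: actual_date=NULL, scheduled_date=NULL (all NULL) → NULL
item=J: actual_date=2024-11-08 → 2024-11-08
item=L: actual_date=2024-02-14 → 2024-02-14
item=N: actual_date=NULL, scheduled_date=NULL (all NULL) → NULL
item=P: actual_date=2024-10-27 → 2024-10-27
item=R: actual_date=NULL, scheduled_date=2024-09-21 → 2024-09-21
item=S: actual_date=NULL, scheduled_date=NULL (all NULL) → NULL
item=X: actual_date=2024-01-08 → 2024-01-08
item=Y: actual_date=NULL, scheduled_date=2024-05-08 → 2024-05-08
item=Z: actual_date=NULL, scheduled_date=NULL (all NULL) → NULL

NULL, 2024-01-21, NULL, 2024-11-08, 2024-02-14, NULL, 2024-10-27, 2024-09-21, NULL, 2024-01-08, 2024-05-08, NULL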